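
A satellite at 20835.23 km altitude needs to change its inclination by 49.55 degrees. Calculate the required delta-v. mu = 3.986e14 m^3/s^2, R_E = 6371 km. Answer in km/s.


r = 27206.2300 km = 2.720623e+07 m
V = sqrt(mu/r) = 3827.6698 m/s
di = 49.55 deg = 0.8648106 rad
dV = 2*V*sin(di/2) = 2*3827.6698*sin(0.4324053)
dV = 3208.0156 m/s = 3.2080 km/s

3.2080 km/s


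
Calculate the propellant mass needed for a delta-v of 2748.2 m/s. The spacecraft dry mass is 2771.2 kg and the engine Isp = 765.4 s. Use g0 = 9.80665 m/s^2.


ve = Isp * g0 = 765.4 * 9.80665 = 7506.009910 m/s
mass ratio = exp(dv/ve) = exp(2748.2/7506.009910) = 1.44214743
m_prop = m_dry * (mr - 1) = 2771.2 * (1.44214743 - 1)
m_prop = 1225.2790 kg

1225.2790 kg


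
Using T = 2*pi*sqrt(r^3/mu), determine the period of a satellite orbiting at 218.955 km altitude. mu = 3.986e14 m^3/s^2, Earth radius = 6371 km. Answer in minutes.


r = 6589.9550 km = 6.589955e+06 m
T = 2*pi*sqrt(r^3/mu) = 2*pi*sqrt(2.8618532e+20 / 3.986e14)
T = 5323.9614 s = 88.7327 min

88.7327 minutes


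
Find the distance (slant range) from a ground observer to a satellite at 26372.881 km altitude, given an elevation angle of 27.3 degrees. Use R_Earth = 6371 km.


h = 26372.881 km, el = 27.3 deg
d = -R_E*sin(el) + sqrt((R_E*sin(el))^2 + 2*R_E*h + h^2)
d = -6371.0000*sin(0.4764749) + sqrt((6371.0000*0.4586496)^2 + 2*6371.0000*26372.881 + 26372.881^2)
d = 29328.6881 km

29328.6881 km


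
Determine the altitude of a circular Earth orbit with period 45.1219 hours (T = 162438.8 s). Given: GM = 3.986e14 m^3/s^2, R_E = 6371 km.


T = 162438.8 s
r = (mu*T^2/(4*pi^2))^(1/3) = (3.986e14 * 162438.8^2 / (4*pi^2))^(1/3)
r = 6.4345627e+07 m = 64345.6266 km
alt = r - R_E = 64345.6266 - 6371 = 57974.6266 km

57974.6266 km


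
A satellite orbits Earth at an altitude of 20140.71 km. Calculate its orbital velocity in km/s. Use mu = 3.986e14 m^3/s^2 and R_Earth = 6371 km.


r = R_E + alt = 6371.0 + 20140.71 = 26511.7100 km = 2.651171e+07 m
v = sqrt(mu/r) = sqrt(3.986e14 / 2.651171e+07) = 3877.4819 m/s = 3.8775 km/s

3.8775 km/s


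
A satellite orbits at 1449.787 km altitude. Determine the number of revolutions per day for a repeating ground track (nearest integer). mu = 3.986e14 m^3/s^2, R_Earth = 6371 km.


r = 7.820787e+06 m
T = 2*pi*sqrt(r^3/mu) = 6883.1448 s = 114.7191 min
revs/day = 1440 / 114.7191 = 12.5524
Rounded: 13 revolutions per day

13 revolutions per day


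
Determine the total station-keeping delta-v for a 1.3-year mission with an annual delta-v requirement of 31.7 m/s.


dV = rate * years = 31.7 * 1.3
dV = 41.2100 m/s

41.2100 m/s


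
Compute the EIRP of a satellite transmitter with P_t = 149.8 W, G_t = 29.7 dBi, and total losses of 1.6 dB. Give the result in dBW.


Pt = 149.8 W = 21.7551 dBW
EIRP = Pt_dBW + Gt - losses = 21.7551 + 29.7 - 1.6 = 49.8551 dBW

49.8551 dBW


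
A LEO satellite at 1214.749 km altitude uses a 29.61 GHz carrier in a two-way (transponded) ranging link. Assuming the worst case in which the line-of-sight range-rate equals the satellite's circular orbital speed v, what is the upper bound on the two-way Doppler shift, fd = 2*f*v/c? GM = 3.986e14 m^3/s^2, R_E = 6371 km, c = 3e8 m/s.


r = 7.585749e+06 m
v = sqrt(mu/r) = 7248.8550 m/s (worst-case radial velocity)
f = 29.61 GHz = 2.961e+10 Hz
fd = 2*f*v/c = 2*2.961e+10*7248.8550/3.0e+08
fd = 1.430924e+06 Hz

1.4309e+06 Hz


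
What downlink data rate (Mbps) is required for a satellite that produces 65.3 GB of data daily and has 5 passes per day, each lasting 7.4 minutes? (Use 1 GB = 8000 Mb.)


total contact time = 5 * 7.4 * 60 = 2220.0000 s
data = 65.3 GB = 522400.0000 Mb
rate = 522400.0000 / 2220.0000 = 235.3153 Mbps

235.3153 Mbps


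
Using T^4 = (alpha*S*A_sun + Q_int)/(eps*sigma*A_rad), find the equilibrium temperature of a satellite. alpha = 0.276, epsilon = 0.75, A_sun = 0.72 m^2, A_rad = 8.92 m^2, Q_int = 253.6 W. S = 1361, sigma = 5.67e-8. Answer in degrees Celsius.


Numerator = alpha*S*A_sun + Q_int = 0.276*1361*0.72 + 253.6 = 524.0579 W
Denominator = eps*sigma*A_rad = 0.75*5.67e-8*8.92 = 3.79323e-07 W/K^4
T^4 = 1.3815611e+09 K^4
T = 192.7936 K = -80.3564 C

-80.3564 degrees Celsius


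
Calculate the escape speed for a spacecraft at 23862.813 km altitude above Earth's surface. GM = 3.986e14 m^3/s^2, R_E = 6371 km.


r = 6371.0 + 23862.813 = 30233.8130 km = 3.0233813e+07 m
v_esc = sqrt(2*mu/r) = sqrt(2*3.986e14 / 3.0233813e+07)
v_esc = 5134.9614 m/s = 5.1350 km/s

5.1350 km/s


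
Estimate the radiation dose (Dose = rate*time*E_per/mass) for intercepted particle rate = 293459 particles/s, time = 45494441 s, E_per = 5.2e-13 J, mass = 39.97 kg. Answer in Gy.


Total energy deposited = rate * time * E_per
  = 293459 * 45494441 * 5.2e-13 = 6.9424 J
Dose = E_total / mass = 6.9424 / 39.97
Dose = 0.1736901 Gy

0.1737 Gy


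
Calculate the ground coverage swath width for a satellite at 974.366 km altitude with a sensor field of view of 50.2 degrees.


FOV = 50.2 deg = 0.8761553 rad
swath = 2 * alt * tan(FOV/2) = 2 * 974.366 * tan(0.4380776)
swath = 2 * 974.366 * 0.4684342
swath = 912.8528 km

912.8528 km


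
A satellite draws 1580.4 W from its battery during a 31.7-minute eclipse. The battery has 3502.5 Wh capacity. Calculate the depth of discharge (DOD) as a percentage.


E_used = P * t / 60 = 1580.4 * 31.7 / 60 = 834.9780 Wh
DOD = E_used / E_total * 100 = 834.9780 / 3502.5 * 100
DOD = 23.8395 %

23.8395 %


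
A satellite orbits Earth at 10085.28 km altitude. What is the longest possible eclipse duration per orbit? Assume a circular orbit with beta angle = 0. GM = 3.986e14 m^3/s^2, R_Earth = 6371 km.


r = 16456.2800 km
T = 350.1527 min
Eclipse fraction = arcsin(R_E/r)/pi = arcsin(6371.0000/16456.2800)/pi
= arcsin(0.387147)/pi = 0.1265394
Eclipse duration = 0.1265394 * 350.1527 = 44.3081 min

44.3081 minutes


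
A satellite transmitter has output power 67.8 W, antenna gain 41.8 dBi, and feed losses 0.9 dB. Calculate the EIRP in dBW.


Pt = 67.8 W = 18.3123 dBW
EIRP = Pt_dBW + Gt - losses = 18.3123 + 41.8 - 0.9 = 59.2123 dBW

59.2123 dBW


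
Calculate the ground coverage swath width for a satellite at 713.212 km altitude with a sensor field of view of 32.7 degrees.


FOV = 32.7 deg = 0.5707227 rad
swath = 2 * alt * tan(FOV/2) = 2 * 713.212 * tan(0.2853613)
swath = 2 * 713.212 * 0.293368
swath = 418.4671 km

418.4671 km


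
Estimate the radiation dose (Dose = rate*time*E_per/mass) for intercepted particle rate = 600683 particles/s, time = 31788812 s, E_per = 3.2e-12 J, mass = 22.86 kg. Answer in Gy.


Total energy deposited = rate * time * E_per
  = 600683 * 31788812 * 3.2e-12 = 61.1040 J
Dose = E_total / mass = 61.1040 / 22.86
Dose = 2.6730 Gy

2.6730 Gy


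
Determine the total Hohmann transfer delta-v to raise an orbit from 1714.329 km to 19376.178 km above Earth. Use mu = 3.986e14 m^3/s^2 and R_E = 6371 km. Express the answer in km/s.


r1 = 8085.3290 km = 8.085329e+06 m
r2 = 25747.1780 km = 2.5747178e+07 m
dv1 = sqrt(mu/r1)*(sqrt(2*r2/(r1+r2)) - 1) = 1640.9494 m/s
dv2 = sqrt(mu/r2)*(1 - sqrt(2*r1/(r1+r2))) = 1214.4309 m/s
total dv = |dv1| + |dv2| = 1640.9494 + 1214.4309 = 2855.3804 m/s = 2.8554 km/s

2.8554 km/s


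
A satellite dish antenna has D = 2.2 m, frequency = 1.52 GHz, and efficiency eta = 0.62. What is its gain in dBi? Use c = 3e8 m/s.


lambda = c/f = 3e8 / 1.52e+09 = 0.1973684 m
G = eta*(pi*D/lambda)^2 = 0.62*(pi*2.2/0.1973684)^2
G = 760.2938 (linear)
G = 10*log10(760.2938) = 28.8098 dBi

28.8098 dBi


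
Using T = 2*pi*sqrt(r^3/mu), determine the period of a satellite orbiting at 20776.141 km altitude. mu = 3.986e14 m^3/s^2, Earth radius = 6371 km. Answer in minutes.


r = 27147.1410 km = 2.7147141e+07 m
T = 2*pi*sqrt(r^3/mu) = 2*pi*sqrt(2.0006554e+22 / 3.986e14)
T = 44514.0766 s = 741.9013 min

741.9013 minutes


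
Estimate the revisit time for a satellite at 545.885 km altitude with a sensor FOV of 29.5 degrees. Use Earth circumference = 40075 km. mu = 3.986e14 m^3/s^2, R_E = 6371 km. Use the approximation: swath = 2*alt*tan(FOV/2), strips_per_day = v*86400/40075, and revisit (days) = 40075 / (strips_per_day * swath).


swath = 2*545.885*tan(0.2574361) = 287.4391 km
v = sqrt(mu/r) = 7591.2513 m/s = 7.5913 km/s
strips/day = v*86400/40075 = 7.5913*86400/40075 = 16.3664
coverage/day = strips * swath = 16.3664 * 287.4391 = 4704.3471 km
revisit = 40075 / 4704.3471 = 8.5187 days

8.5187 days


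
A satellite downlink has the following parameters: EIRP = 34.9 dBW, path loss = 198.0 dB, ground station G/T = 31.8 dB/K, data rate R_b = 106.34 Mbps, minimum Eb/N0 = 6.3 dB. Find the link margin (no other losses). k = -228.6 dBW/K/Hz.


C/N0 = EIRP - FSPL + G/T - k = 34.9 - 198.0 + 31.8 - (-228.6)
C/N0 = 97.3000 dB-Hz
R_b = 106.34 Mbps = 1.0634e+08 bps -> 10*log10(R_b) = 80.2670 dB-Hz
Eb/N0 = C/N0 - 10*log10(R_b) = 97.3000 - 80.2670 = 17.0330 dB
Margin = Eb/N0 - Eb/N0_req = 17.0330 - 6.3 = 10.7330 dB (link closes)

10.7330 dB


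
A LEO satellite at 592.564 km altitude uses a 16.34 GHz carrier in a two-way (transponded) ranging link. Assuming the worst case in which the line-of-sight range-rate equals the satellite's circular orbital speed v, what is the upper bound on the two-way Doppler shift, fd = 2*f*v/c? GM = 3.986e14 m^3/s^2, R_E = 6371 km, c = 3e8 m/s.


r = 6.963564e+06 m
v = sqrt(mu/r) = 7565.7652 m/s (worst-case radial velocity)
f = 16.34 GHz = 1.634e+10 Hz
fd = 2*f*v/c = 2*1.634e+10*7565.7652/3.0e+08
fd = 824164.0271 Hz

824164.0271 Hz


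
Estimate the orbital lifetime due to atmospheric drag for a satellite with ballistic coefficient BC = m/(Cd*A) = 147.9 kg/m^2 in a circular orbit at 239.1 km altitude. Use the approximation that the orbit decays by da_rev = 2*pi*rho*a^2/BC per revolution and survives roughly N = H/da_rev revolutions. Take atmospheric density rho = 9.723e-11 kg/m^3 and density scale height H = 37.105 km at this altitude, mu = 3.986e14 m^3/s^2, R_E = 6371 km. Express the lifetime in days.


a = R_E + alt = 6610.1000 km = 6.6101e+06 m
da_rev = 2*pi*rho*a^2/BC = 2*pi*9.723e-11*(6.6101e+06)^2/147.9 = 180.479567 m per revolution
N = H/da_rev = 37105.0000 m / 180.479567 m = 205.5911 revolutions
P = 2*pi*sqrt(a^3/mu) = 5348.3924 s
lifetime = N*P = 205.5911 * 5348.3924 = 1.0995821e+06 s = 12.7266 days

12.7266 days


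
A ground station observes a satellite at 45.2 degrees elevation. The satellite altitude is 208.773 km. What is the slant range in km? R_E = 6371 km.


h = 208.773 km, el = 45.2 deg
d = -R_E*sin(el) + sqrt((R_E*sin(el))^2 + 2*R_E*h + h^2)
d = -6371.0000*sin(0.7888888) + sqrt((6371.0000*0.7095707)^2 + 2*6371.0000*208.773 + 208.773^2)
d = 289.7589 km

289.7589 km


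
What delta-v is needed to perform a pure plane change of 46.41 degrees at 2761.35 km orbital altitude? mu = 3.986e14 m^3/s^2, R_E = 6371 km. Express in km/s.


r = 9132.3500 km = 9.13235e+06 m
V = sqrt(mu/r) = 6606.5903 m/s
di = 46.41 deg = 0.8100073 rad
dV = 2*V*sin(di/2) = 2*6606.5903*sin(0.4050037)
dV = 5206.2854 m/s = 5.2063 km/s

5.2063 km/s


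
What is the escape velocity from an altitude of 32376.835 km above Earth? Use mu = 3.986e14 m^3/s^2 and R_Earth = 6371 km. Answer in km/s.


r = 6371.0 + 32376.835 = 38747.8350 km = 3.8747835e+07 m
v_esc = sqrt(2*mu/r) = sqrt(2*3.986e14 / 3.8747835e+07)
v_esc = 4535.8630 m/s = 4.5359 km/s

4.5359 km/s


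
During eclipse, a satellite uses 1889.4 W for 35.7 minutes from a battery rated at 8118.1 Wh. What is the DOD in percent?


E_used = P * t / 60 = 1889.4 * 35.7 / 60 = 1124.1930 Wh
DOD = E_used / E_total * 100 = 1124.1930 / 8118.1 * 100
DOD = 13.8480 %

13.8480 %


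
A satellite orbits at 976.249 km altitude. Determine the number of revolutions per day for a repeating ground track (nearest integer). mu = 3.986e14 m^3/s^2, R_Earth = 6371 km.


r = 7.347249e+06 m
T = 2*pi*sqrt(r^3/mu) = 6267.5580 s = 104.4593 min
revs/day = 1440 / 104.4593 = 13.7853
Rounded: 14 revolutions per day

14 revolutions per day


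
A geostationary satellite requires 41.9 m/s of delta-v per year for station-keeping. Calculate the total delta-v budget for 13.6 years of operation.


dV = rate * years = 41.9 * 13.6
dV = 569.8400 m/s

569.8400 m/s


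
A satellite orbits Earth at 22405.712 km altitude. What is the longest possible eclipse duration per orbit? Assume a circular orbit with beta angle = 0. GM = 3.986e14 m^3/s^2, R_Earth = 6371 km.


r = 28776.7120 km
T = 809.6955 min
Eclipse fraction = arcsin(R_E/r)/pi = arcsin(6371.0000/28776.7120)/pi
= arcsin(0.2213943)/pi = 0.07106078
Eclipse duration = 0.07106078 * 809.6955 = 57.5376 min

57.5376 minutes


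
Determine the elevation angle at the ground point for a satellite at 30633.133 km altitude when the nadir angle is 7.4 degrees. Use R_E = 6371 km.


r = R_E + alt = 37004.1330 km
Law of sines in the satellite / Earth-center / ground-point triangle:
  sin(nadir)/R_E = sin(90 + el)/r  =>  cos(el) = (r/R_E)*sin(nadir)
cos(el) = (37004.1330 / 6371.0000) * sin(7.4 deg) = 0.7480724
el = arccos(0.7480724) = 41.5763 deg
(Earth-central angle = 90 - nadir - el = 41.0237 deg)

41.5763 degrees


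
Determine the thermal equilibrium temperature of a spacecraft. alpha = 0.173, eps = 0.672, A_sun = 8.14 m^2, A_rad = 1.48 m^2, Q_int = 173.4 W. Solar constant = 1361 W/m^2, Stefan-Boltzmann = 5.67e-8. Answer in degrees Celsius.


Numerator = alpha*S*A_sun + Q_int = 0.173*1361*8.14 + 173.4 = 2089.9874 W
Denominator = eps*sigma*A_rad = 0.672*5.67e-8*1.48 = 5.6391552e-08 W/K^4
T^4 = 3.7062066e+10 K^4
T = 438.7654 K = 165.6154 C

165.6154 degrees Celsius


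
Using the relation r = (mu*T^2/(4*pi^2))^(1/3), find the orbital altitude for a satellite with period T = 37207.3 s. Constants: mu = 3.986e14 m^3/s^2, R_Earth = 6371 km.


T = 37207.3 s
r = (mu*T^2/(4*pi^2))^(1/3) = (3.986e14 * 37207.3^2 / (4*pi^2))^(1/3)
r = 2.4088585e+07 m = 24088.5850 km
alt = r - R_E = 24088.5850 - 6371 = 17717.5850 km

17717.5850 km


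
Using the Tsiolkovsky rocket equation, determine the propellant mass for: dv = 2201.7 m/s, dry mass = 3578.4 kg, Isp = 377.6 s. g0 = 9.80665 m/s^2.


ve = Isp * g0 = 377.6 * 9.80665 = 3702.991040 m/s
mass ratio = exp(dv/ve) = exp(2201.7/3702.991040) = 1.81225768
m_prop = m_dry * (mr - 1) = 3578.4 * (1.81225768 - 1)
m_prop = 2906.5829 kg

2906.5829 kg


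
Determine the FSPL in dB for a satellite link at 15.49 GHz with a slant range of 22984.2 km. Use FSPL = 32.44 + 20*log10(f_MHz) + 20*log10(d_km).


f = 15.49 GHz = 15490.0000 MHz
d = 22984.2 km
FSPL = 32.44 + 20*log10(15490.0000) + 20*log10(22984.2)
FSPL = 32.44 + 83.8010 + 87.2286
FSPL = 203.4696 dB

203.4696 dB


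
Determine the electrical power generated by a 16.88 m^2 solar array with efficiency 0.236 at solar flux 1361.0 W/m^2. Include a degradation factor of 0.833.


P = area * eta * S * degradation
P = 16.88 * 0.236 * 1361.0 * 0.833
P = 4516.3498 W

4516.3498 W


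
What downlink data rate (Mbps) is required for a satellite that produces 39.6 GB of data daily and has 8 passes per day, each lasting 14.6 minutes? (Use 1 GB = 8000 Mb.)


total contact time = 8 * 14.6 * 60 = 7008.0000 s
data = 39.6 GB = 316800.0000 Mb
rate = 316800.0000 / 7008.0000 = 45.2055 Mbps

45.2055 Mbps


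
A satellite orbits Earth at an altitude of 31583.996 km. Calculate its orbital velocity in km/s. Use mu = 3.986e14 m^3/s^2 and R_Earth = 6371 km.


r = R_E + alt = 6371.0 + 31583.996 = 37954.9960 km = 3.7954996e+07 m
v = sqrt(mu/r) = sqrt(3.986e14 / 3.7954996e+07) = 3240.6653 m/s = 3.2407 km/s

3.2407 km/s


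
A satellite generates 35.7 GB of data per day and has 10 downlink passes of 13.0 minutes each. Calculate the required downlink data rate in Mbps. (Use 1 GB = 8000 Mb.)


total contact time = 10 * 13.0 * 60 = 7800.0000 s
data = 35.7 GB = 285600.0000 Mb
rate = 285600.0000 / 7800.0000 = 36.6154 Mbps

36.6154 Mbps


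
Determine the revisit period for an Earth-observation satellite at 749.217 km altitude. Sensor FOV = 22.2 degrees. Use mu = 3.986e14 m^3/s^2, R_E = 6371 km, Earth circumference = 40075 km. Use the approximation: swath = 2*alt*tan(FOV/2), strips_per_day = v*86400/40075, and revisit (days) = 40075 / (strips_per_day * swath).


swath = 2*749.217*tan(0.1937315) = 293.9811 km
v = sqrt(mu/r) = 7482.0746 m/s = 7.4821 km/s
strips/day = v*86400/40075 = 7.4821*86400/40075 = 16.1310
coverage/day = strips * swath = 16.1310 * 293.9811 = 4742.2189 km
revisit = 40075 / 4742.2189 = 8.4507 days

8.4507 days


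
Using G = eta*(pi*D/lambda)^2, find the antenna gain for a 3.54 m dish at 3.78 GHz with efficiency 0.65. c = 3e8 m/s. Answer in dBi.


lambda = c/f = 3e8 / 3.78e+09 = 0.07936508 m
G = eta*(pi*D/lambda)^2 = 0.65*(pi*3.54/0.07936508)^2
G = 12763.2336 (linear)
G = 10*log10(12763.2336) = 41.0596 dBi

41.0596 dBi


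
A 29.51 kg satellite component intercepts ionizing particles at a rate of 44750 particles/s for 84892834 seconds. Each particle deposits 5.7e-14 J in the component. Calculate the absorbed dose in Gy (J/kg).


Total energy deposited = rate * time * E_per
  = 44750 * 84892834 * 5.7e-14 = 0.2165404 J
Dose = E_total / mass = 0.2165404 / 29.51
Dose = 0.007337865 Gy

0.0073 Gy


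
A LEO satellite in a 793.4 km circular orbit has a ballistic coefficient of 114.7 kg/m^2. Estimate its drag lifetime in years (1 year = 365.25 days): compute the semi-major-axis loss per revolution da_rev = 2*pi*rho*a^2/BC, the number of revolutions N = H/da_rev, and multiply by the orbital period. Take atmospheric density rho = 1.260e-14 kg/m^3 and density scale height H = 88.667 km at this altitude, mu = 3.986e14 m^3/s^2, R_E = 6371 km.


a = R_E + alt = 7164.4000 km = 7.1644e+06 m
da_rev = 2*pi*rho*a^2/BC = 2*pi*1.260e-14*(7.1644e+06)^2/114.7 = 0.0354280008 m per revolution
N = H/da_rev = 88667.0000 m / 0.0354280008 m = 2.5027379e+06 revolutions
P = 2*pi*sqrt(a^3/mu) = 6035.0512 s
lifetime = N*P = 2.5027379e+06 * 6035.0512 = 1.5104151e+10 s = 174816.5661 days
years = 174816.5661 / 365.25 = 478.6217 years

478.6217 years


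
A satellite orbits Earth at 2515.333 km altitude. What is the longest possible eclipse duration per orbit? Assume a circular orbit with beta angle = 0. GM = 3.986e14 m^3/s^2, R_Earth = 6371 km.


r = 8886.3330 km
T = 138.9453 min
Eclipse fraction = arcsin(R_E/r)/pi = arcsin(6371.0000/8886.3330)/pi
= arcsin(0.7169436)/pi = 0.2544595
Eclipse duration = 0.2544595 * 138.9453 = 35.3560 min

35.3560 minutes


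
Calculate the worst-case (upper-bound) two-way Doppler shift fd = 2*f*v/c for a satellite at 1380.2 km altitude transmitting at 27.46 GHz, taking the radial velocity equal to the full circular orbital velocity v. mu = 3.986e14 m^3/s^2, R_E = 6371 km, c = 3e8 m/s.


r = 7.7512e+06 m
v = sqrt(mu/r) = 7171.0735 m/s (worst-case radial velocity)
f = 27.46 GHz = 2.746e+10 Hz
fd = 2*f*v/c = 2*2.746e+10*7171.0735/3.0e+08
fd = 1.3127845e+06 Hz

1.3128e+06 Hz


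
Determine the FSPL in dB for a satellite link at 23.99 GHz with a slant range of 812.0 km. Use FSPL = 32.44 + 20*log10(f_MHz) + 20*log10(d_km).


f = 23.99 GHz = 23990.0000 MHz
d = 812.0 km
FSPL = 32.44 + 20*log10(23990.0000) + 20*log10(812.0)
FSPL = 32.44 + 87.6006 + 58.1911
FSPL = 178.2317 dB

178.2317 dB


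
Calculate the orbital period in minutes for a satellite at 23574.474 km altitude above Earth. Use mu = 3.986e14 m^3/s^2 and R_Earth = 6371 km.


r = 29945.4740 km = 2.9945474e+07 m
T = 2*pi*sqrt(r^3/mu) = 2*pi*sqrt(2.6853047e+22 / 3.986e14)
T = 51571.2917 s = 859.5215 min

859.5215 minutes


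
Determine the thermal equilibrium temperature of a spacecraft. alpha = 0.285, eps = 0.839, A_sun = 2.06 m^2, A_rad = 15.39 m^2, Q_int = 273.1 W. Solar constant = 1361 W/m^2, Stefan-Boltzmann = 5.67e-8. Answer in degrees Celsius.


Numerator = alpha*S*A_sun + Q_int = 0.285*1361*2.06 + 273.1 = 1072.1431 W
Denominator = eps*sigma*A_rad = 0.839*5.67e-8*15.39 = 7.3212231e-07 W/K^4
T^4 = 1.4644317e+09 K^4
T = 195.6218 K = -77.5282 C

-77.5282 degrees Celsius


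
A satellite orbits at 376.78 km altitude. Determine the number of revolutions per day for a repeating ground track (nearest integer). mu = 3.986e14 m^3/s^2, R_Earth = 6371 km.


r = 6.74778e+06 m
T = 2*pi*sqrt(r^3/mu) = 5516.3599 s = 91.9393 min
revs/day = 1440 / 91.9393 = 15.6625
Rounded: 16 revolutions per day

16 revolutions per day


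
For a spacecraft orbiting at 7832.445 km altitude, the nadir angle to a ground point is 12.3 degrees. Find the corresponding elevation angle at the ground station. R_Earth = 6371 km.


r = R_E + alt = 14203.4450 km
Law of sines in the satellite / Earth-center / ground-point triangle:
  sin(nadir)/R_E = sin(90 + el)/r  =>  cos(el) = (r/R_E)*sin(nadir)
cos(el) = (14203.4450 / 6371.0000) * sin(12.3 deg) = 0.4749279
el = arccos(0.4749279) = 61.6453 deg
(Earth-central angle = 90 - nadir - el = 16.0547 deg)

61.6453 degrees


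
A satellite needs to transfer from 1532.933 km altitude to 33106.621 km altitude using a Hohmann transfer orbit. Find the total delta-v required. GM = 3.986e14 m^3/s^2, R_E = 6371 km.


r1 = 7903.9330 km = 7.903933e+06 m
r2 = 39477.6210 km = 3.9477621e+07 m
dv1 = sqrt(mu/r1)*(sqrt(2*r2/(r1+r2)) - 1) = 2065.6689 m/s
dv2 = sqrt(mu/r2)*(1 - sqrt(2*r1/(r1+r2))) = 1342.1793 m/s
total dv = |dv1| + |dv2| = 2065.6689 + 1342.1793 = 3407.8482 m/s = 3.4078 km/s

3.4078 km/s


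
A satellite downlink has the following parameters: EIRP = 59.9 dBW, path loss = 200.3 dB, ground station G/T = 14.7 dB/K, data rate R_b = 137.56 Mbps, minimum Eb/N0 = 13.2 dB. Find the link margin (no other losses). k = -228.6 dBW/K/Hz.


C/N0 = EIRP - FSPL + G/T - k = 59.9 - 200.3 + 14.7 - (-228.6)
C/N0 = 102.9000 dB-Hz
R_b = 137.56 Mbps = 1.3756e+08 bps -> 10*log10(R_b) = 81.3849 dB-Hz
Eb/N0 = C/N0 - 10*log10(R_b) = 102.9000 - 81.3849 = 21.5151 dB
Margin = Eb/N0 - Eb/N0_req = 21.5151 - 13.2 = 8.3151 dB (link closes)

8.3151 dB


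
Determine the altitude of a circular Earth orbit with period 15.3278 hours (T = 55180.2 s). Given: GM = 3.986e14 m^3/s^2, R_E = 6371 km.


T = 55180.2 s
r = (mu*T^2/(4*pi^2))^(1/3) = (3.986e14 * 55180.2^2 / (4*pi^2))^(1/3)
r = 3.1326704e+07 m = 31326.7037 km
alt = r - R_E = 31326.7037 - 6371 = 24955.7037 km

24955.7037 km


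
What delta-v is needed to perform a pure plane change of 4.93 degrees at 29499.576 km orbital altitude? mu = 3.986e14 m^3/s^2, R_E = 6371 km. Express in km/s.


r = 35870.5760 km = 3.5870576e+07 m
V = sqrt(mu/r) = 3333.4924 m/s
di = 4.93 deg = 0.08604473 rad
dV = 2*V*sin(di/2) = 2*3333.4924*sin(0.04302237)
dV = 286.7410 m/s = 0.286741 km/s

0.2867 km/s


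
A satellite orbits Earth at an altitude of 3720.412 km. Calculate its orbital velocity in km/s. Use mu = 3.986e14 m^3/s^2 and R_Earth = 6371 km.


r = R_E + alt = 6371.0 + 3720.412 = 10091.4120 km = 1.0091412e+07 m
v = sqrt(mu/r) = sqrt(3.986e14 / 1.0091412e+07) = 6284.8176 m/s = 6.2848 km/s

6.2848 km/s


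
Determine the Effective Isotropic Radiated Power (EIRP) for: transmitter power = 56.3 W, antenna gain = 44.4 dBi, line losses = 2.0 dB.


Pt = 56.3 W = 17.5051 dBW
EIRP = Pt_dBW + Gt - losses = 17.5051 + 44.4 - 2.0 = 59.9051 dBW

59.9051 dBW


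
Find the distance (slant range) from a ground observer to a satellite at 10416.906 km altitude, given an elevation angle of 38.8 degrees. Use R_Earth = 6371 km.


h = 10416.906 km, el = 38.8 deg
d = -R_E*sin(el) + sqrt((R_E*sin(el))^2 + 2*R_E*h + h^2)
d = -6371.0000*sin(0.6771877) + sqrt((6371.0000*0.6266038)^2 + 2*6371.0000*10416.906 + 10416.906^2)
d = 12044.7694 km

12044.7694 km


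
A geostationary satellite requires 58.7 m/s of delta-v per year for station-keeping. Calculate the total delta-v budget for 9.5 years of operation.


dV = rate * years = 58.7 * 9.5
dV = 557.6500 m/s

557.6500 m/s


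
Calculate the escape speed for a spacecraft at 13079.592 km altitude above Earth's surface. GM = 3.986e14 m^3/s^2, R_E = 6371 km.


r = 6371.0 + 13079.592 = 19450.5920 km = 1.9450592e+07 m
v_esc = sqrt(2*mu/r) = sqrt(2*3.986e14 / 1.9450592e+07)
v_esc = 6402.0230 m/s = 6.4020 km/s

6.4020 km/s


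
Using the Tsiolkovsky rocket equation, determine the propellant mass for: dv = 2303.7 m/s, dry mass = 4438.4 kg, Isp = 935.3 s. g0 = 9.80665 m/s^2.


ve = Isp * g0 = 935.3 * 9.80665 = 9172.159745 m/s
mass ratio = exp(dv/ve) = exp(2303.7/9172.159745) = 1.28551860
m_prop = m_dry * (mr - 1) = 4438.4 * (1.28551860 - 1)
m_prop = 1267.2458 kg

1267.2458 kg


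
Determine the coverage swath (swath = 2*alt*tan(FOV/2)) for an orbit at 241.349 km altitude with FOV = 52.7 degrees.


FOV = 52.7 deg = 0.9197885 rad
swath = 2 * alt * tan(FOV/2) = 2 * 241.349 * tan(0.4598943)
swath = 2 * 241.349 * 0.4953171
swath = 239.0886 km

239.0886 km


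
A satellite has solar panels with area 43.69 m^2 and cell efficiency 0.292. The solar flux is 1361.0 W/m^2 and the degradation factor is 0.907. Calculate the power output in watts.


P = area * eta * S * degradation
P = 43.69 * 0.292 * 1361.0 * 0.907
P = 15748.1778 W

15748.1778 W


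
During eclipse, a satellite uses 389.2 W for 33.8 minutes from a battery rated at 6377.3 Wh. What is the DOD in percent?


E_used = P * t / 60 = 389.2 * 33.8 / 60 = 219.2493 Wh
DOD = E_used / E_total * 100 = 219.2493 / 6377.3 * 100
DOD = 3.4380 %

3.4380 %


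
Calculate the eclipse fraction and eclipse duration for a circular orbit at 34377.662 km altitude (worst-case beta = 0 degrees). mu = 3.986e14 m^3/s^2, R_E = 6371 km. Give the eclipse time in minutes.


r = 40748.6620 km
T = 1364.3632 min
Eclipse fraction = arcsin(R_E/r)/pi = arcsin(6371.0000/40748.6620)/pi
= arcsin(0.1563487)/pi = 0.04997236
Eclipse duration = 0.04997236 * 1364.3632 = 68.1804 min

68.1804 minutes


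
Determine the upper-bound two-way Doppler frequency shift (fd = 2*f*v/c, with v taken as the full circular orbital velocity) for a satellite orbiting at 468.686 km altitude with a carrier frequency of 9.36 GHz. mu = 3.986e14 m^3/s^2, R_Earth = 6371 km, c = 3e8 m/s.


r = 6.839686e+06 m
v = sqrt(mu/r) = 7633.9720 m/s (worst-case radial velocity)
f = 9.36 GHz = 9.36e+09 Hz
fd = 2*f*v/c = 2*9.36e+09*7633.9720/3.0e+08
fd = 476359.8553 Hz

476359.8553 Hz


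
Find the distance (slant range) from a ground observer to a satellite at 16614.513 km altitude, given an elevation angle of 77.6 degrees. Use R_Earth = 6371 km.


h = 16614.513 km, el = 77.6 deg
d = -R_E*sin(el) + sqrt((R_E*sin(el))^2 + 2*R_E*h + h^2)
d = -6371.0000*sin(1.3544) + sqrt((6371.0000*0.9766723)^2 + 2*6371.0000*16614.513 + 16614.513^2)
d = 16722.3843 km

16722.3843 km


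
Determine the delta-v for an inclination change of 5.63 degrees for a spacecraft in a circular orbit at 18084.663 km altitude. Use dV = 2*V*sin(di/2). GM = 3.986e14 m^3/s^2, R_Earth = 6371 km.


r = 24455.6630 km = 2.4455663e+07 m
V = sqrt(mu/r) = 4037.1876 m/s
di = 5.63 deg = 0.09826204 rad
dV = 2*V*sin(di/2) = 2*4037.1876*sin(0.04913102)
dV = 396.5427 m/s = 0.3965427 km/s

0.3965 km/s


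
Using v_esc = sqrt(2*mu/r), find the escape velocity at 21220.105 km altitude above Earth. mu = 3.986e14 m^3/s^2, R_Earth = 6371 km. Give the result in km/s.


r = 6371.0 + 21220.105 = 27591.1050 km = 2.7591105e+07 m
v_esc = sqrt(2*mu/r) = sqrt(2*3.986e14 / 2.7591105e+07)
v_esc = 5375.2553 m/s = 5.3753 km/s

5.3753 km/s


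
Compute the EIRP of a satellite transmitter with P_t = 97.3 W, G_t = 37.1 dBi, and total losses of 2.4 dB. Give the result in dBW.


Pt = 97.3 W = 19.8811 dBW
EIRP = Pt_dBW + Gt - losses = 19.8811 + 37.1 - 2.4 = 54.5811 dBW

54.5811 dBW


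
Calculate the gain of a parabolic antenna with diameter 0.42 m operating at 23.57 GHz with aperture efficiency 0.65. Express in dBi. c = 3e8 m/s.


lambda = c/f = 3e8 / 2.357e+10 = 0.01272804 m
G = eta*(pi*D/lambda)^2 = 0.65*(pi*0.42/0.01272804)^2
G = 6985.3527 (linear)
G = 10*log10(6985.3527) = 38.4419 dBi

38.4419 dBi


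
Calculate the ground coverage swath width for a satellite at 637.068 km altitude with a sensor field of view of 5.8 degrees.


FOV = 5.8 deg = 0.1012291 rad
swath = 2 * alt * tan(FOV/2) = 2 * 637.068 * tan(0.05061455)
swath = 2 * 637.068 * 0.05065781
swath = 64.5449 km

64.5449 km


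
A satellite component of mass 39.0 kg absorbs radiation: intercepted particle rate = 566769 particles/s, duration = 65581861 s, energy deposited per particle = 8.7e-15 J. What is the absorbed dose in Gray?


Total energy deposited = rate * time * E_per
  = 566769 * 65581861 * 8.7e-15 = 0.323377 J
Dose = E_total / mass = 0.323377 / 39.0
Dose = 0.008291717 Gy

0.0083 Gy


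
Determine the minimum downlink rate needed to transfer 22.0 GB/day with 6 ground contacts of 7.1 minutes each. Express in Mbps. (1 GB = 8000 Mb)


total contact time = 6 * 7.1 * 60 = 2556.0000 s
data = 22.0 GB = 176000.0000 Mb
rate = 176000.0000 / 2556.0000 = 68.8576 Mbps

68.8576 Mbps


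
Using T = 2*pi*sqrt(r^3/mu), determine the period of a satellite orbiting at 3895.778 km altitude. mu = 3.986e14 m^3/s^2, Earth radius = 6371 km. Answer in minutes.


r = 10266.7780 km = 1.0266778e+07 m
T = 2*pi*sqrt(r^3/mu) = 2*pi*sqrt(1.0821875e+21 / 3.986e14)
T = 10352.9109 s = 172.5485 min

172.5485 minutes


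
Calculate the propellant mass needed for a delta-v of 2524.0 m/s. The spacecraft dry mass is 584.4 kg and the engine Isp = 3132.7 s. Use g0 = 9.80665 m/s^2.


ve = Isp * g0 = 3132.7 * 9.80665 = 30721.292455 m/s
mass ratio = exp(dv/ve) = exp(2524.0/30721.292455) = 1.08562733
m_prop = m_dry * (mr - 1) = 584.4 * (1.08562733 - 1)
m_prop = 50.0406 kg

50.0406 kg


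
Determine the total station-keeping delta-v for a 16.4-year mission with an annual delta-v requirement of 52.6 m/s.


dV = rate * years = 52.6 * 16.4
dV = 862.6400 m/s

862.6400 m/s


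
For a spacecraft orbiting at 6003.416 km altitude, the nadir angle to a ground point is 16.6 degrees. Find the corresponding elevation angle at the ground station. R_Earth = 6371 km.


r = R_E + alt = 12374.4160 km
Law of sines in the satellite / Earth-center / ground-point triangle:
  sin(nadir)/R_E = sin(90 + el)/r  =>  cos(el) = (r/R_E)*sin(nadir)
cos(el) = (12374.4160 / 6371.0000) * sin(16.6 deg) = 0.5548935
el = arccos(0.5548935) = 56.2966 deg
(Earth-central angle = 90 - nadir - el = 17.1034 deg)

56.2966 degrees


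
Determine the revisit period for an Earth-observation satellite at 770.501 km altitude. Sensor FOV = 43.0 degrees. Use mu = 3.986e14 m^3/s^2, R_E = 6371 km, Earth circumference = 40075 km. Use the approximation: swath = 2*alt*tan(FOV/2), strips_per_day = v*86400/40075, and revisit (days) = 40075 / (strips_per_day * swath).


swath = 2*770.501*tan(0.3752458) = 607.0168 km
v = sqrt(mu/r) = 7470.9167 m/s = 7.4709 km/s
strips/day = v*86400/40075 = 7.4709*86400/40075 = 16.1070
coverage/day = strips * swath = 16.1070 * 607.0168 = 9777.2077 km
revisit = 40075 / 9777.2077 = 4.0988 days

4.0988 days


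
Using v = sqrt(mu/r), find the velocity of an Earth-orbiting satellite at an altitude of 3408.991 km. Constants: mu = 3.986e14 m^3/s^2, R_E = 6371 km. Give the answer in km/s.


r = R_E + alt = 6371.0 + 3408.991 = 9779.9910 km = 9.779991e+06 m
v = sqrt(mu/r) = sqrt(3.986e14 / 9.779991e+06) = 6384.0962 m/s = 6.3841 km/s

6.3841 km/s


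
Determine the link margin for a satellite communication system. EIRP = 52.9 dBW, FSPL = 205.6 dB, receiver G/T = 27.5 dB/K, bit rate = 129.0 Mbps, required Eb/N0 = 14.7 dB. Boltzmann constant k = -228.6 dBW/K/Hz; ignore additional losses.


C/N0 = EIRP - FSPL + G/T - k = 52.9 - 205.6 + 27.5 - (-228.6)
C/N0 = 103.4000 dB-Hz
R_b = 129.0 Mbps = 1.29e+08 bps -> 10*log10(R_b) = 81.1059 dB-Hz
Eb/N0 = C/N0 - 10*log10(R_b) = 103.4000 - 81.1059 = 22.2941 dB
Margin = Eb/N0 - Eb/N0_req = 22.2941 - 14.7 = 7.5941 dB (link closes)

7.5941 dB


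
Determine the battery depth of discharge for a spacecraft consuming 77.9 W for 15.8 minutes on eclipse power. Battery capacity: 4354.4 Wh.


E_used = P * t / 60 = 77.9 * 15.8 / 60 = 20.5137 Wh
DOD = E_used / E_total * 100 = 20.5137 / 4354.4 * 100
DOD = 0.471102 %

0.4711 %


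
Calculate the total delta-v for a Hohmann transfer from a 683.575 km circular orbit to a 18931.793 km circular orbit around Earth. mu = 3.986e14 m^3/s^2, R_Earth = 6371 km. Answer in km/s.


r1 = 7054.5750 km = 7.054575e+06 m
r2 = 25302.7930 km = 2.5302793e+07 m
dv1 = sqrt(mu/r1)*(sqrt(2*r2/(r1+r2)) - 1) = 1883.5857 m/s
dv2 = sqrt(mu/r2)*(1 - sqrt(2*r1/(r1+r2))) = 1348.1436 m/s
total dv = |dv1| + |dv2| = 1883.5857 + 1348.1436 = 3231.7294 m/s = 3.2317 km/s

3.2317 km/s


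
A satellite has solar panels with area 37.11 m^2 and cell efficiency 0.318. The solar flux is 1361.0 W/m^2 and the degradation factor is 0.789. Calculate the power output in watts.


P = area * eta * S * degradation
P = 37.11 * 0.318 * 1361.0 * 0.789
P = 12672.2346 W

12672.2346 W


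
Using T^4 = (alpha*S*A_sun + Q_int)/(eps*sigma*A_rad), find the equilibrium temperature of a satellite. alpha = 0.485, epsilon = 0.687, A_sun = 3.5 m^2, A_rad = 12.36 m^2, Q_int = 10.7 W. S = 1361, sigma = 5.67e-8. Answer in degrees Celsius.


Numerator = alpha*S*A_sun + Q_int = 0.485*1361*3.5 + 10.7 = 2320.9975 W
Denominator = eps*sigma*A_rad = 0.687*5.67e-8*12.36 = 4.8145784e-07 W/K^4
T^4 = 4.8207699e+09 K^4
T = 263.4991 K = -9.6509 C

-9.6509 degrees Celsius


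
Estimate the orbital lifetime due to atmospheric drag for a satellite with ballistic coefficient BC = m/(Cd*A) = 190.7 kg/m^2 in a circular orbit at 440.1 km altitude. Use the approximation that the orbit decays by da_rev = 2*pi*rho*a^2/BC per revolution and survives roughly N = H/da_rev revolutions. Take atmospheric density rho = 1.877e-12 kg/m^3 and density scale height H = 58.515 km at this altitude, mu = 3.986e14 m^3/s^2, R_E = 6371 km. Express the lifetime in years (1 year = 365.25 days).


a = R_E + alt = 6811.1000 km = 6.8111e+06 m
da_rev = 2*pi*rho*a^2/BC = 2*pi*1.877e-12*(6.8111e+06)^2/190.7 = 2.868983 m per revolution
N = H/da_rev = 58515.0000 m / 2.868983 m = 20395.7297 revolutions
P = 2*pi*sqrt(a^3/mu) = 5594.1886 s
lifetime = N*P = 20395.7297 * 5594.1886 = 1.1409756e+08 s = 1320.5736 days
years = 1320.5736 / 365.25 = 3.6155 years

3.6155 years


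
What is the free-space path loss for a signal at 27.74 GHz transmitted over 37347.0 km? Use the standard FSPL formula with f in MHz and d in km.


f = 27.74 GHz = 27740.0000 MHz
d = 37347.0 km
FSPL = 32.44 + 20*log10(27740.0000) + 20*log10(37347.0)
FSPL = 32.44 + 88.8621 + 91.4451
FSPL = 212.7472 dB

212.7472 dB


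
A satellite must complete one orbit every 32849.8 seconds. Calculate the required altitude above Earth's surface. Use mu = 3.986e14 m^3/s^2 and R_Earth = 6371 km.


T = 32849.8 s
r = (mu*T^2/(4*pi^2))^(1/3) = (3.986e14 * 32849.8^2 / (4*pi^2))^(1/3)
r = 2.216908e+07 m = 22169.0801 km
alt = r - R_E = 22169.0801 - 6371 = 15798.0801 km

15798.0801 km


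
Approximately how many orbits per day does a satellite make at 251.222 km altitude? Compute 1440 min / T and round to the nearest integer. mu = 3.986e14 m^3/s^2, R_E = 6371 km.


r = 6.622222e+06 m
T = 2*pi*sqrt(r^3/mu) = 5363.1115 s = 89.3852 min
revs/day = 1440 / 89.3852 = 16.1101
Rounded: 16 revolutions per day

16 revolutions per day


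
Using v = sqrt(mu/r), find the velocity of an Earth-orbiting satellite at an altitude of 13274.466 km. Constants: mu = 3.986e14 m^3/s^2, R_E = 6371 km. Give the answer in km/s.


r = R_E + alt = 6371.0 + 13274.466 = 19645.4660 km = 1.9645466e+07 m
v = sqrt(mu/r) = sqrt(3.986e14 / 1.9645466e+07) = 4504.4055 m/s = 4.5044 km/s

4.5044 km/s


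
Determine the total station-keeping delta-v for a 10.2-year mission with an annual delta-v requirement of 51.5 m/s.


dV = rate * years = 51.5 * 10.2
dV = 525.3000 m/s

525.3000 m/s


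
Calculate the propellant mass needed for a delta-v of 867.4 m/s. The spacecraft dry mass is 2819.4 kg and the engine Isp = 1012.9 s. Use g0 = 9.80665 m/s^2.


ve = Isp * g0 = 1012.9 * 9.80665 = 9933.155785 m/s
mass ratio = exp(dv/ve) = exp(867.4/9933.155785) = 1.09124987
m_prop = m_dry * (mr - 1) = 2819.4 * (1.09124987 - 1)
m_prop = 257.2699 kg

257.2699 kg


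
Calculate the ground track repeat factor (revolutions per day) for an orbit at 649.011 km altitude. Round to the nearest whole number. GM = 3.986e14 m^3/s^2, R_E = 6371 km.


r = 7.020011e+06 m
T = 2*pi*sqrt(r^3/mu) = 5853.5308 s = 97.5588 min
revs/day = 1440 / 97.5588 = 14.7603
Rounded: 15 revolutions per day

15 revolutions per day


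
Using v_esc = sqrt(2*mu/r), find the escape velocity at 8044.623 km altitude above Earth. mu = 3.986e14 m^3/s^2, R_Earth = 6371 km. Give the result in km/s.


r = 6371.0 + 8044.623 = 14415.6230 km = 1.4415623e+07 m
v_esc = sqrt(2*mu/r) = sqrt(2*3.986e14 / 1.4415623e+07)
v_esc = 7436.4718 m/s = 7.4365 km/s

7.4365 km/s


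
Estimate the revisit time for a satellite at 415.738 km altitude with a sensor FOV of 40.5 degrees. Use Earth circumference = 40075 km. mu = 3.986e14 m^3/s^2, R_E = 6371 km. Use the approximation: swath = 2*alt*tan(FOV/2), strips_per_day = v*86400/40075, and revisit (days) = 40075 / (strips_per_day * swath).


swath = 2*415.738*tan(0.3534292) = 306.7477 km
v = sqrt(mu/r) = 7663.6931 m/s = 7.6637 km/s
strips/day = v*86400/40075 = 7.6637*86400/40075 = 16.5226
coverage/day = strips * swath = 16.5226 * 306.7477 = 5068.2686 km
revisit = 40075 / 5068.2686 = 7.9070 days

7.9070 days


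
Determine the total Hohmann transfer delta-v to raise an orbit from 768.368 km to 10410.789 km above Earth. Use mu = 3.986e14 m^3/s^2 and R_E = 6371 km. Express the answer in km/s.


r1 = 7139.3680 km = 7.139368e+06 m
r2 = 16781.7890 km = 1.6781789e+07 m
dv1 = sqrt(mu/r1)*(sqrt(2*r2/(r1+r2)) - 1) = 1378.7525 m/s
dv2 = sqrt(mu/r2)*(1 - sqrt(2*r1/(r1+r2))) = 1108.2636 m/s
total dv = |dv1| + |dv2| = 1378.7525 + 1108.2636 = 2487.0161 m/s = 2.4870 km/s

2.4870 km/s


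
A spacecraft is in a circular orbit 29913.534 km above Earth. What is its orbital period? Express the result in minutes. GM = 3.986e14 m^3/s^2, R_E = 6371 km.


r = 36284.5340 km = 3.6284534e+07 m
T = 2*pi*sqrt(r^3/mu) = 2*pi*sqrt(4.7771035e+22 / 3.986e14)
T = 68784.9690 s = 1146.4162 min

1146.4162 minutes


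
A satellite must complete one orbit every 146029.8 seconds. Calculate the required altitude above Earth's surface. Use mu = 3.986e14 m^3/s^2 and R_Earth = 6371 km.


T = 146029.8 s
r = (mu*T^2/(4*pi^2))^(1/3) = (3.986e14 * 146029.8^2 / (4*pi^2))^(1/3)
r = 5.9935874e+07 m = 59935.8745 km
alt = r - R_E = 59935.8745 - 6371 = 53564.8745 km

53564.8745 km


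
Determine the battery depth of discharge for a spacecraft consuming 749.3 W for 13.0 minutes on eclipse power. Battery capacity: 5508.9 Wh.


E_used = P * t / 60 = 749.3 * 13.0 / 60 = 162.3483 Wh
DOD = E_used / E_total * 100 = 162.3483 / 5508.9 * 100
DOD = 2.9470 %

2.9470 %


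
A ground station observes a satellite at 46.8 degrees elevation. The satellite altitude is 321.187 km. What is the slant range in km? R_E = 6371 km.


h = 321.187 km, el = 46.8 deg
d = -R_E*sin(el) + sqrt((R_E*sin(el))^2 + 2*R_E*h + h^2)
d = -6371.0000*sin(0.8168141) + sqrt((6371.0000*0.7289686)^2 + 2*6371.0000*321.187 + 321.187^2)
d = 431.6515 km

431.6515 km


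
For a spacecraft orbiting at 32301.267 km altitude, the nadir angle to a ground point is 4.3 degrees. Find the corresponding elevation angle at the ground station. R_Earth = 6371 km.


r = R_E + alt = 38672.2670 km
Law of sines in the satellite / Earth-center / ground-point triangle:
  sin(nadir)/R_E = sin(90 + el)/r  =>  cos(el) = (r/R_E)*sin(nadir)
cos(el) = (38672.2670 / 6371.0000) * sin(4.3 deg) = 0.4551244
el = arccos(0.4551244) = 62.9271 deg
(Earth-central angle = 90 - nadir - el = 22.7729 deg)

62.9271 degrees


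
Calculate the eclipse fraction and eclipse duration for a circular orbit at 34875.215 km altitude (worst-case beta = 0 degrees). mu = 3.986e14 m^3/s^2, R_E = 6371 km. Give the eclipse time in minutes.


r = 41246.2150 km
T = 1389.4282 min
Eclipse fraction = arcsin(R_E/r)/pi = arcsin(6371.0000/41246.2150)/pi
= arcsin(0.1544627)/pi = 0.04936463
Eclipse duration = 0.04936463 * 1389.4282 = 68.5886 min

68.5886 minutes
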